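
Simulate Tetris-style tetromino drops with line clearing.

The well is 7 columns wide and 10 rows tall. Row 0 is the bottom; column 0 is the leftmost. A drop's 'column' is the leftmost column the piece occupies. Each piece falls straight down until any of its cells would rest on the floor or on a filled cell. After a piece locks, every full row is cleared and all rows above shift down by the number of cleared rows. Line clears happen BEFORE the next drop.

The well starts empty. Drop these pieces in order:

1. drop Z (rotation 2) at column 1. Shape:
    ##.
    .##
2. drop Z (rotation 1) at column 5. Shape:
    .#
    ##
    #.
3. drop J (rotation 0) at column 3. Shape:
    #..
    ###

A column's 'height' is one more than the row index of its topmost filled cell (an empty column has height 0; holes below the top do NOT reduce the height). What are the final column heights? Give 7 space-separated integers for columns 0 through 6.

Answer: 0 2 2 4 3 3 3

Derivation:
Drop 1: Z rot2 at col 1 lands with bottom-row=0; cleared 0 line(s) (total 0); column heights now [0 2 2 1 0 0 0], max=2
Drop 2: Z rot1 at col 5 lands with bottom-row=0; cleared 0 line(s) (total 0); column heights now [0 2 2 1 0 2 3], max=3
Drop 3: J rot0 at col 3 lands with bottom-row=2; cleared 0 line(s) (total 0); column heights now [0 2 2 4 3 3 3], max=4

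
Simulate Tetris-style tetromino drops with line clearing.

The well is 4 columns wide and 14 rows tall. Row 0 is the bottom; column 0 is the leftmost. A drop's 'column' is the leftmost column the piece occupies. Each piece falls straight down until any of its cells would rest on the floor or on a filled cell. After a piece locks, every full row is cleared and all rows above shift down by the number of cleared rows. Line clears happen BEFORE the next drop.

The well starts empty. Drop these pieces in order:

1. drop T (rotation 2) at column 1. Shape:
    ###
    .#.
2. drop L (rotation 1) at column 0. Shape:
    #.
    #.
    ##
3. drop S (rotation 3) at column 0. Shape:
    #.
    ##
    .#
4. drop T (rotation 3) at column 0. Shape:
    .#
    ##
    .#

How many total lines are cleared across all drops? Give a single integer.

Answer: 0

Derivation:
Drop 1: T rot2 at col 1 lands with bottom-row=0; cleared 0 line(s) (total 0); column heights now [0 2 2 2], max=2
Drop 2: L rot1 at col 0 lands with bottom-row=2; cleared 0 line(s) (total 0); column heights now [5 3 2 2], max=5
Drop 3: S rot3 at col 0 lands with bottom-row=4; cleared 0 line(s) (total 0); column heights now [7 6 2 2], max=7
Drop 4: T rot3 at col 0 lands with bottom-row=6; cleared 0 line(s) (total 0); column heights now [8 9 2 2], max=9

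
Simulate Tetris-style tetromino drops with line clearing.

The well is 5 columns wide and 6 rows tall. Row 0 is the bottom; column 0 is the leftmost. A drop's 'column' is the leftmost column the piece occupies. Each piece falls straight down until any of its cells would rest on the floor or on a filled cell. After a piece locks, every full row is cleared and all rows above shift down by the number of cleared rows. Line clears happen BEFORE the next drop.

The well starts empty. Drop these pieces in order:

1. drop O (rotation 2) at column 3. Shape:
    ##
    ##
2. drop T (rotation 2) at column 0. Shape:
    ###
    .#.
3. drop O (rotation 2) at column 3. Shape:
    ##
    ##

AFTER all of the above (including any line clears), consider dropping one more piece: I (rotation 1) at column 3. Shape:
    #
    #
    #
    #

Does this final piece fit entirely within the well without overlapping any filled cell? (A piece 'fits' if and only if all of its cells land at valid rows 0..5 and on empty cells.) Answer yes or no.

Drop 1: O rot2 at col 3 lands with bottom-row=0; cleared 0 line(s) (total 0); column heights now [0 0 0 2 2], max=2
Drop 2: T rot2 at col 0 lands with bottom-row=0; cleared 1 line(s) (total 1); column heights now [0 1 0 1 1], max=1
Drop 3: O rot2 at col 3 lands with bottom-row=1; cleared 0 line(s) (total 1); column heights now [0 1 0 3 3], max=3
Test piece I rot1 at col 3 (width 1): heights before test = [0 1 0 3 3]; fits = False

Answer: no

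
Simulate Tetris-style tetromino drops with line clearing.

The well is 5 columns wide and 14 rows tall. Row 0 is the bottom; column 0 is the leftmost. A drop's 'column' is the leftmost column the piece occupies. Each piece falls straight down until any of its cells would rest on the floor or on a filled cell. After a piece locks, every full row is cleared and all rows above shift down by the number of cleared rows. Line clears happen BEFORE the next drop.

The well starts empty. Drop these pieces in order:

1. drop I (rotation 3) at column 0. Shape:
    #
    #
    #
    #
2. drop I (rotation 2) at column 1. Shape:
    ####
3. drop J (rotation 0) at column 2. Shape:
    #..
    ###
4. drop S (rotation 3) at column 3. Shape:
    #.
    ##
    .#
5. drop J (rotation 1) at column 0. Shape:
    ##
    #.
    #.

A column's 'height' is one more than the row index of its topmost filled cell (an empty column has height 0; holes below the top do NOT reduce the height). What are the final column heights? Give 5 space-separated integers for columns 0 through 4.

Drop 1: I rot3 at col 0 lands with bottom-row=0; cleared 0 line(s) (total 0); column heights now [4 0 0 0 0], max=4
Drop 2: I rot2 at col 1 lands with bottom-row=0; cleared 1 line(s) (total 1); column heights now [3 0 0 0 0], max=3
Drop 3: J rot0 at col 2 lands with bottom-row=0; cleared 0 line(s) (total 1); column heights now [3 0 2 1 1], max=3
Drop 4: S rot3 at col 3 lands with bottom-row=1; cleared 0 line(s) (total 1); column heights now [3 0 2 4 3], max=4
Drop 5: J rot1 at col 0 lands with bottom-row=3; cleared 0 line(s) (total 1); column heights now [6 6 2 4 3], max=6

Answer: 6 6 2 4 3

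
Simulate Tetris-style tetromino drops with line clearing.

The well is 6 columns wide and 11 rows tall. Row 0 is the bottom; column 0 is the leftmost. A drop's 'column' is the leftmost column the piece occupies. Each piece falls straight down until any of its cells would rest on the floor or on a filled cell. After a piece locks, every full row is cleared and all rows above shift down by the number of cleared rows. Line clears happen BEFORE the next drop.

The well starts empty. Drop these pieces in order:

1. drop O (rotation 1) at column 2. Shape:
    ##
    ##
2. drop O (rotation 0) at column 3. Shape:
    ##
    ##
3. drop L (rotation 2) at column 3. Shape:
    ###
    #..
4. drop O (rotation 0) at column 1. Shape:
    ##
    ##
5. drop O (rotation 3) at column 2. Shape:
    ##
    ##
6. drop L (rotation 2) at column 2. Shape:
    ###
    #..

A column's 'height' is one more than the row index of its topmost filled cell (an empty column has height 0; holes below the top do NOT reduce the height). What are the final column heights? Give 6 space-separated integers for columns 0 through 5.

Answer: 0 4 10 10 10 6

Derivation:
Drop 1: O rot1 at col 2 lands with bottom-row=0; cleared 0 line(s) (total 0); column heights now [0 0 2 2 0 0], max=2
Drop 2: O rot0 at col 3 lands with bottom-row=2; cleared 0 line(s) (total 0); column heights now [0 0 2 4 4 0], max=4
Drop 3: L rot2 at col 3 lands with bottom-row=4; cleared 0 line(s) (total 0); column heights now [0 0 2 6 6 6], max=6
Drop 4: O rot0 at col 1 lands with bottom-row=2; cleared 0 line(s) (total 0); column heights now [0 4 4 6 6 6], max=6
Drop 5: O rot3 at col 2 lands with bottom-row=6; cleared 0 line(s) (total 0); column heights now [0 4 8 8 6 6], max=8
Drop 6: L rot2 at col 2 lands with bottom-row=8; cleared 0 line(s) (total 0); column heights now [0 4 10 10 10 6], max=10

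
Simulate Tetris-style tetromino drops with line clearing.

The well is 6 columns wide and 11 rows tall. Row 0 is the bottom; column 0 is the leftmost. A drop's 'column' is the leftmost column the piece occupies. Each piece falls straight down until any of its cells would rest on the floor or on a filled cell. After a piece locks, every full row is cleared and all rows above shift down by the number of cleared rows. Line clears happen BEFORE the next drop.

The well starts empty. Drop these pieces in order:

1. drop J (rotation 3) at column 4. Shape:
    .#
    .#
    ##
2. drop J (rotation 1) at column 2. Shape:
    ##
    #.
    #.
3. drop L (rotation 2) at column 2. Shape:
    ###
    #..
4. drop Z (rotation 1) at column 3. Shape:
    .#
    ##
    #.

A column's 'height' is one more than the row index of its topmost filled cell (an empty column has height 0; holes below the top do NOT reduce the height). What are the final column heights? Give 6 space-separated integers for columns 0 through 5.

Drop 1: J rot3 at col 4 lands with bottom-row=0; cleared 0 line(s) (total 0); column heights now [0 0 0 0 1 3], max=3
Drop 2: J rot1 at col 2 lands with bottom-row=0; cleared 0 line(s) (total 0); column heights now [0 0 3 3 1 3], max=3
Drop 3: L rot2 at col 2 lands with bottom-row=3; cleared 0 line(s) (total 0); column heights now [0 0 5 5 5 3], max=5
Drop 4: Z rot1 at col 3 lands with bottom-row=5; cleared 0 line(s) (total 0); column heights now [0 0 5 7 8 3], max=8

Answer: 0 0 5 7 8 3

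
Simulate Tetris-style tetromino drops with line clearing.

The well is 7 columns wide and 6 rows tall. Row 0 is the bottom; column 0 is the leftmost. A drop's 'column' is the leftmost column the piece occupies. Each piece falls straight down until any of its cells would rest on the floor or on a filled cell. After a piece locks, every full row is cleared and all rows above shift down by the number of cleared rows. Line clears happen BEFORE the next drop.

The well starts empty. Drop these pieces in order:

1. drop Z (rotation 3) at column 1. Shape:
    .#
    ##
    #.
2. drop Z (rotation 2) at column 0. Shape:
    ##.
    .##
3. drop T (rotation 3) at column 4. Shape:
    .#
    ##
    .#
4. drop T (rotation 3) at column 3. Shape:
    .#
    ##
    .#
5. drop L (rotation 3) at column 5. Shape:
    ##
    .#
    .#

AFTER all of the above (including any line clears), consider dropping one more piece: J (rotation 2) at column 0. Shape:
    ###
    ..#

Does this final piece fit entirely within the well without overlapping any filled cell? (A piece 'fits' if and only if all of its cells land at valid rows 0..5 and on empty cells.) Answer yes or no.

Answer: yes

Derivation:
Drop 1: Z rot3 at col 1 lands with bottom-row=0; cleared 0 line(s) (total 0); column heights now [0 2 3 0 0 0 0], max=3
Drop 2: Z rot2 at col 0 lands with bottom-row=3; cleared 0 line(s) (total 0); column heights now [5 5 4 0 0 0 0], max=5
Drop 3: T rot3 at col 4 lands with bottom-row=0; cleared 0 line(s) (total 0); column heights now [5 5 4 0 2 3 0], max=5
Drop 4: T rot3 at col 3 lands with bottom-row=2; cleared 0 line(s) (total 0); column heights now [5 5 4 4 5 3 0], max=5
Drop 5: L rot3 at col 5 lands with bottom-row=1; cleared 0 line(s) (total 0); column heights now [5 5 4 4 5 4 4], max=5
Test piece J rot2 at col 0 (width 3): heights before test = [5 5 4 4 5 4 4]; fits = True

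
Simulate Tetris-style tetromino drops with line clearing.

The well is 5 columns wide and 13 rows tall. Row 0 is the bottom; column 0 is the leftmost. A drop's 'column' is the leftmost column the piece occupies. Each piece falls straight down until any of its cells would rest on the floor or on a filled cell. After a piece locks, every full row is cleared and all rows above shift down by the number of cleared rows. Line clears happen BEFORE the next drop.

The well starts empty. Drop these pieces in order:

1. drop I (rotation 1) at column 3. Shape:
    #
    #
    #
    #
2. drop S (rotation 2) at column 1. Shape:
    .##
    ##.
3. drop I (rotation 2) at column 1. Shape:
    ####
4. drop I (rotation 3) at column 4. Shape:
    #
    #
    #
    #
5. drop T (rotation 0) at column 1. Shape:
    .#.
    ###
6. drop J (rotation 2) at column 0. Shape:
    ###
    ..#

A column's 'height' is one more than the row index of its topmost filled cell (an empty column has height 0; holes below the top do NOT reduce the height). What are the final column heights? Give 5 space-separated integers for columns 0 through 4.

Drop 1: I rot1 at col 3 lands with bottom-row=0; cleared 0 line(s) (total 0); column heights now [0 0 0 4 0], max=4
Drop 2: S rot2 at col 1 lands with bottom-row=3; cleared 0 line(s) (total 0); column heights now [0 4 5 5 0], max=5
Drop 3: I rot2 at col 1 lands with bottom-row=5; cleared 0 line(s) (total 0); column heights now [0 6 6 6 6], max=6
Drop 4: I rot3 at col 4 lands with bottom-row=6; cleared 0 line(s) (total 0); column heights now [0 6 6 6 10], max=10
Drop 5: T rot0 at col 1 lands with bottom-row=6; cleared 0 line(s) (total 0); column heights now [0 7 8 7 10], max=10
Drop 6: J rot2 at col 0 lands with bottom-row=8; cleared 0 line(s) (total 0); column heights now [10 10 10 7 10], max=10

Answer: 10 10 10 7 10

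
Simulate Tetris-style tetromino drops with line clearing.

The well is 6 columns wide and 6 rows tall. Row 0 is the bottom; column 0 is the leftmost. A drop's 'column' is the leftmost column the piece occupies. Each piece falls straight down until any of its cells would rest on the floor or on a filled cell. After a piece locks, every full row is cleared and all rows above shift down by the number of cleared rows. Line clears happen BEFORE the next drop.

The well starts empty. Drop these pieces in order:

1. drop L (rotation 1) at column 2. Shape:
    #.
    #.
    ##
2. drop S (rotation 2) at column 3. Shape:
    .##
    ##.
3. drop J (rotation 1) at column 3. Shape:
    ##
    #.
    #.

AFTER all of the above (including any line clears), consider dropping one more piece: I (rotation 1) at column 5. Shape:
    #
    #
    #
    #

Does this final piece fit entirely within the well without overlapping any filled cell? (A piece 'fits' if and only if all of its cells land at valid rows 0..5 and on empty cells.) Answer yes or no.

Answer: no

Derivation:
Drop 1: L rot1 at col 2 lands with bottom-row=0; cleared 0 line(s) (total 0); column heights now [0 0 3 1 0 0], max=3
Drop 2: S rot2 at col 3 lands with bottom-row=1; cleared 0 line(s) (total 0); column heights now [0 0 3 2 3 3], max=3
Drop 3: J rot1 at col 3 lands with bottom-row=2; cleared 0 line(s) (total 0); column heights now [0 0 3 5 5 3], max=5
Test piece I rot1 at col 5 (width 1): heights before test = [0 0 3 5 5 3]; fits = False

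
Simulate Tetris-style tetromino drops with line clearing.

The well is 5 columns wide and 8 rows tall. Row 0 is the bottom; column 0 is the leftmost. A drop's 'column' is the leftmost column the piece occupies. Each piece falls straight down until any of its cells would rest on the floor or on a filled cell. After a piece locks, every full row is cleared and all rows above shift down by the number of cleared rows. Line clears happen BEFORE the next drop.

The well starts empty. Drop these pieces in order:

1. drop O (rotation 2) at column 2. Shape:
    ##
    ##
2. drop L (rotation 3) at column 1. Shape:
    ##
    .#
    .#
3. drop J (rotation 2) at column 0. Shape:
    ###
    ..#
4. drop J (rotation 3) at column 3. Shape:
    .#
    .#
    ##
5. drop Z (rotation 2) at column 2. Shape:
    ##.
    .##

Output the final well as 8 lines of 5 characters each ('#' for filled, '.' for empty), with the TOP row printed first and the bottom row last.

Drop 1: O rot2 at col 2 lands with bottom-row=0; cleared 0 line(s) (total 0); column heights now [0 0 2 2 0], max=2
Drop 2: L rot3 at col 1 lands with bottom-row=2; cleared 0 line(s) (total 0); column heights now [0 5 5 2 0], max=5
Drop 3: J rot2 at col 0 lands with bottom-row=5; cleared 0 line(s) (total 0); column heights now [7 7 7 2 0], max=7
Drop 4: J rot3 at col 3 lands with bottom-row=2; cleared 0 line(s) (total 0); column heights now [7 7 7 3 5], max=7
Drop 5: Z rot2 at col 2 lands with bottom-row=6; cleared 1 line(s) (total 1); column heights now [0 5 7 7 5], max=7

Answer: .....
..##.
..#..
.##.#
..#.#
..###
..##.
..##.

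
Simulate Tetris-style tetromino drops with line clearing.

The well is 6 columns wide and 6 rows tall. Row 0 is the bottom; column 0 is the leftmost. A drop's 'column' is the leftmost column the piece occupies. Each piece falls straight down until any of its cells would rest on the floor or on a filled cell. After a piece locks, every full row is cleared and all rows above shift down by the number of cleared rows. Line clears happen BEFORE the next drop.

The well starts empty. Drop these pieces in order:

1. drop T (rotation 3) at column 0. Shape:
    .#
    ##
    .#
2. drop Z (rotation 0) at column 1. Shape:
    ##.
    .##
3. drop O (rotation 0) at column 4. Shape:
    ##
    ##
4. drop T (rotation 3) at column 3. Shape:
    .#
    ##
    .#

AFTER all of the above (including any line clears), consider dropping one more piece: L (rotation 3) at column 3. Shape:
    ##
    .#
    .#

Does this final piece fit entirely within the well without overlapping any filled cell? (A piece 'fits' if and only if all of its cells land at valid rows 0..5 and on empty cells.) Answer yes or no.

Drop 1: T rot3 at col 0 lands with bottom-row=0; cleared 0 line(s) (total 0); column heights now [2 3 0 0 0 0], max=3
Drop 2: Z rot0 at col 1 lands with bottom-row=2; cleared 0 line(s) (total 0); column heights now [2 4 4 3 0 0], max=4
Drop 3: O rot0 at col 4 lands with bottom-row=0; cleared 0 line(s) (total 0); column heights now [2 4 4 3 2 2], max=4
Drop 4: T rot3 at col 3 lands with bottom-row=2; cleared 0 line(s) (total 0); column heights now [2 4 4 4 5 2], max=5
Test piece L rot3 at col 3 (width 2): heights before test = [2 4 4 4 5 2]; fits = False

Answer: no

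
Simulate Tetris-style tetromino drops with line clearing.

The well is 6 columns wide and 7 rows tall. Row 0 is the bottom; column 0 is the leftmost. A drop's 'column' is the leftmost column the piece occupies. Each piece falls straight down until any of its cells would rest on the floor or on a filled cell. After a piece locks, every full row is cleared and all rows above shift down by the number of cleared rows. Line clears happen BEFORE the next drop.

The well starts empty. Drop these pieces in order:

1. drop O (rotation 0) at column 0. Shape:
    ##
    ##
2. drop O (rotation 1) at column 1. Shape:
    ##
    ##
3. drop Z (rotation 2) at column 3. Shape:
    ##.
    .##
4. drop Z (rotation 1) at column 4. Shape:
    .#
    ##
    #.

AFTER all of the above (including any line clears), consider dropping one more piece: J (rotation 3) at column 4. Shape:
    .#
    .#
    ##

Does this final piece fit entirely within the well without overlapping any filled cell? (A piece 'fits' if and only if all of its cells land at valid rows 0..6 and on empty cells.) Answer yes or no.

Answer: no

Derivation:
Drop 1: O rot0 at col 0 lands with bottom-row=0; cleared 0 line(s) (total 0); column heights now [2 2 0 0 0 0], max=2
Drop 2: O rot1 at col 1 lands with bottom-row=2; cleared 0 line(s) (total 0); column heights now [2 4 4 0 0 0], max=4
Drop 3: Z rot2 at col 3 lands with bottom-row=0; cleared 0 line(s) (total 0); column heights now [2 4 4 2 2 1], max=4
Drop 4: Z rot1 at col 4 lands with bottom-row=2; cleared 0 line(s) (total 0); column heights now [2 4 4 2 4 5], max=5
Test piece J rot3 at col 4 (width 2): heights before test = [2 4 4 2 4 5]; fits = False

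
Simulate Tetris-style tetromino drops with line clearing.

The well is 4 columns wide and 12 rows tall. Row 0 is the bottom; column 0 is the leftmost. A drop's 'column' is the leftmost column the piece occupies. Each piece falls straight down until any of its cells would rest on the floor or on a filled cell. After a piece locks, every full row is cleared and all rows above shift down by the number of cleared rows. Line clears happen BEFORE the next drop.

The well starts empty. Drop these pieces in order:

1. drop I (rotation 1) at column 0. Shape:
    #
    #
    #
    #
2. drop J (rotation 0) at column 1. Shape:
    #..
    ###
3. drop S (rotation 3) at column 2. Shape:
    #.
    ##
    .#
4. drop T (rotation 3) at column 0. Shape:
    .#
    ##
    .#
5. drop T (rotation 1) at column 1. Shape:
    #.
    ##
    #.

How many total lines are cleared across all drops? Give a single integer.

Drop 1: I rot1 at col 0 lands with bottom-row=0; cleared 0 line(s) (total 0); column heights now [4 0 0 0], max=4
Drop 2: J rot0 at col 1 lands with bottom-row=0; cleared 1 line(s) (total 1); column heights now [3 1 0 0], max=3
Drop 3: S rot3 at col 2 lands with bottom-row=0; cleared 0 line(s) (total 1); column heights now [3 1 3 2], max=3
Drop 4: T rot3 at col 0 lands with bottom-row=2; cleared 0 line(s) (total 1); column heights now [4 5 3 2], max=5
Drop 5: T rot1 at col 1 lands with bottom-row=5; cleared 0 line(s) (total 1); column heights now [4 8 7 2], max=8

Answer: 1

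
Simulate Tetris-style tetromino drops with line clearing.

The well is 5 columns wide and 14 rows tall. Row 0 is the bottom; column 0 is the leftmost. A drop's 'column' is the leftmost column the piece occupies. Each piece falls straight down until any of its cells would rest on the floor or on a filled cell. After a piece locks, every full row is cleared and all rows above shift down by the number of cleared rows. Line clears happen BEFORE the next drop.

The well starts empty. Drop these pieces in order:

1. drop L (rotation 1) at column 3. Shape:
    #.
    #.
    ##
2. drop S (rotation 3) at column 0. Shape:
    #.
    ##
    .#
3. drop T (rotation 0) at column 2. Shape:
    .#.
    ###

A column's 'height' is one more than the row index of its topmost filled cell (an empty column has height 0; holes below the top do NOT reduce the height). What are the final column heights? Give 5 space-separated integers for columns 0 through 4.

Drop 1: L rot1 at col 3 lands with bottom-row=0; cleared 0 line(s) (total 0); column heights now [0 0 0 3 1], max=3
Drop 2: S rot3 at col 0 lands with bottom-row=0; cleared 0 line(s) (total 0); column heights now [3 2 0 3 1], max=3
Drop 3: T rot0 at col 2 lands with bottom-row=3; cleared 0 line(s) (total 0); column heights now [3 2 4 5 4], max=5

Answer: 3 2 4 5 4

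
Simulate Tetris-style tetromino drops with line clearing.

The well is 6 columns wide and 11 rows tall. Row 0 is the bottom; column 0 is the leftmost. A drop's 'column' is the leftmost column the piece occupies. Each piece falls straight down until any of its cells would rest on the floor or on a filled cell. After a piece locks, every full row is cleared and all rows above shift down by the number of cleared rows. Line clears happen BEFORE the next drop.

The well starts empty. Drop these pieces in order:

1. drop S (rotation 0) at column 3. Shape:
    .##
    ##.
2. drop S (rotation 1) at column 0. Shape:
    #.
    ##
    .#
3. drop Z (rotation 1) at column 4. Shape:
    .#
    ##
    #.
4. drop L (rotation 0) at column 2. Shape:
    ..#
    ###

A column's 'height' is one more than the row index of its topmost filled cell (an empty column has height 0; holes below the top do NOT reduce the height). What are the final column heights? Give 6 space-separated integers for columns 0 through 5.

Drop 1: S rot0 at col 3 lands with bottom-row=0; cleared 0 line(s) (total 0); column heights now [0 0 0 1 2 2], max=2
Drop 2: S rot1 at col 0 lands with bottom-row=0; cleared 0 line(s) (total 0); column heights now [3 2 0 1 2 2], max=3
Drop 3: Z rot1 at col 4 lands with bottom-row=2; cleared 0 line(s) (total 0); column heights now [3 2 0 1 4 5], max=5
Drop 4: L rot0 at col 2 lands with bottom-row=4; cleared 0 line(s) (total 0); column heights now [3 2 5 5 6 5], max=6

Answer: 3 2 5 5 6 5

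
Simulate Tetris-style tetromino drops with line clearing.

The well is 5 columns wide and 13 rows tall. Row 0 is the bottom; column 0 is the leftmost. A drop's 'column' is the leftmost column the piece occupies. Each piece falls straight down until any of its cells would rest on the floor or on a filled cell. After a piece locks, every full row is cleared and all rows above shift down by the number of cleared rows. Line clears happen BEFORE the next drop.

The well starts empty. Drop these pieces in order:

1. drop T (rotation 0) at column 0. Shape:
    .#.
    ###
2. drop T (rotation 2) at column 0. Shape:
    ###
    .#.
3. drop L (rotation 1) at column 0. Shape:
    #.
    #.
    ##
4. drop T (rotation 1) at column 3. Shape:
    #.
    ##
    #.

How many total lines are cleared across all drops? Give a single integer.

Drop 1: T rot0 at col 0 lands with bottom-row=0; cleared 0 line(s) (total 0); column heights now [1 2 1 0 0], max=2
Drop 2: T rot2 at col 0 lands with bottom-row=2; cleared 0 line(s) (total 0); column heights now [4 4 4 0 0], max=4
Drop 3: L rot1 at col 0 lands with bottom-row=4; cleared 0 line(s) (total 0); column heights now [7 5 4 0 0], max=7
Drop 4: T rot1 at col 3 lands with bottom-row=0; cleared 0 line(s) (total 0); column heights now [7 5 4 3 2], max=7

Answer: 0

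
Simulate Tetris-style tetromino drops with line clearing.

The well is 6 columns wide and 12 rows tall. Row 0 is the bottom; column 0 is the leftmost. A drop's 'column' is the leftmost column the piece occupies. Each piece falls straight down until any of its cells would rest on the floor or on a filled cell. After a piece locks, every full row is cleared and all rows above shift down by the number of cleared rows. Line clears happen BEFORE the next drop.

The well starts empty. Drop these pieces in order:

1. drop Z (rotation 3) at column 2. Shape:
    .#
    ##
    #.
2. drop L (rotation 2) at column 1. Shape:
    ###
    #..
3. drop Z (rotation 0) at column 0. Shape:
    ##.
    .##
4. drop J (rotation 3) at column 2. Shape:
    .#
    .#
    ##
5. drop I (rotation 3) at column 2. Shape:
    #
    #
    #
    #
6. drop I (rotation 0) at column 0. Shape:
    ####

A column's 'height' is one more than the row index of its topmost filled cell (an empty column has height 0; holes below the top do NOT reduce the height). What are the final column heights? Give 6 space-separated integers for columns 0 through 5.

Answer: 11 11 11 11 0 0

Derivation:
Drop 1: Z rot3 at col 2 lands with bottom-row=0; cleared 0 line(s) (total 0); column heights now [0 0 2 3 0 0], max=3
Drop 2: L rot2 at col 1 lands with bottom-row=2; cleared 0 line(s) (total 0); column heights now [0 4 4 4 0 0], max=4
Drop 3: Z rot0 at col 0 lands with bottom-row=4; cleared 0 line(s) (total 0); column heights now [6 6 5 4 0 0], max=6
Drop 4: J rot3 at col 2 lands with bottom-row=5; cleared 0 line(s) (total 0); column heights now [6 6 6 8 0 0], max=8
Drop 5: I rot3 at col 2 lands with bottom-row=6; cleared 0 line(s) (total 0); column heights now [6 6 10 8 0 0], max=10
Drop 6: I rot0 at col 0 lands with bottom-row=10; cleared 0 line(s) (total 0); column heights now [11 11 11 11 0 0], max=11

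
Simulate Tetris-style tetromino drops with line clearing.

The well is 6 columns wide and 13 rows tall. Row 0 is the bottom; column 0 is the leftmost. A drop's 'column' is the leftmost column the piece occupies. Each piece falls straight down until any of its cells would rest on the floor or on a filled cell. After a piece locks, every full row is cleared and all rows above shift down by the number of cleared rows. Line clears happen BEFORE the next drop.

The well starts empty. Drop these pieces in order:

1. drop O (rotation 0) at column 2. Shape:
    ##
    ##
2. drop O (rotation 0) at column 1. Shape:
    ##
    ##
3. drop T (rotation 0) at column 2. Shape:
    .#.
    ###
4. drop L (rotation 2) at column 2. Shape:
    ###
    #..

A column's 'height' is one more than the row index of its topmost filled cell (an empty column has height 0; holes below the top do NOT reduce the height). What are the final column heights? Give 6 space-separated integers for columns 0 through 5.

Drop 1: O rot0 at col 2 lands with bottom-row=0; cleared 0 line(s) (total 0); column heights now [0 0 2 2 0 0], max=2
Drop 2: O rot0 at col 1 lands with bottom-row=2; cleared 0 line(s) (total 0); column heights now [0 4 4 2 0 0], max=4
Drop 3: T rot0 at col 2 lands with bottom-row=4; cleared 0 line(s) (total 0); column heights now [0 4 5 6 5 0], max=6
Drop 4: L rot2 at col 2 lands with bottom-row=5; cleared 0 line(s) (total 0); column heights now [0 4 7 7 7 0], max=7

Answer: 0 4 7 7 7 0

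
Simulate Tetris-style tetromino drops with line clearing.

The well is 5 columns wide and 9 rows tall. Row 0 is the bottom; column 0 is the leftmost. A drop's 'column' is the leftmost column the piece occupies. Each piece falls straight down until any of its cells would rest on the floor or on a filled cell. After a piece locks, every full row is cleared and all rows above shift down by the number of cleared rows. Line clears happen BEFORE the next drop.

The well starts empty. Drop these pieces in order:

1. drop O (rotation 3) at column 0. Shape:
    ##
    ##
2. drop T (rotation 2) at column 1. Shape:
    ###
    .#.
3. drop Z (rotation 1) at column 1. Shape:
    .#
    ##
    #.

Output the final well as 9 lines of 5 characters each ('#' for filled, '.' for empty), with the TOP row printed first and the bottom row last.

Drop 1: O rot3 at col 0 lands with bottom-row=0; cleared 0 line(s) (total 0); column heights now [2 2 0 0 0], max=2
Drop 2: T rot2 at col 1 lands with bottom-row=1; cleared 0 line(s) (total 0); column heights now [2 3 3 3 0], max=3
Drop 3: Z rot1 at col 1 lands with bottom-row=3; cleared 0 line(s) (total 0); column heights now [2 5 6 3 0], max=6

Answer: .....
.....
.....
..#..
.##..
.#...
.###.
###..
##...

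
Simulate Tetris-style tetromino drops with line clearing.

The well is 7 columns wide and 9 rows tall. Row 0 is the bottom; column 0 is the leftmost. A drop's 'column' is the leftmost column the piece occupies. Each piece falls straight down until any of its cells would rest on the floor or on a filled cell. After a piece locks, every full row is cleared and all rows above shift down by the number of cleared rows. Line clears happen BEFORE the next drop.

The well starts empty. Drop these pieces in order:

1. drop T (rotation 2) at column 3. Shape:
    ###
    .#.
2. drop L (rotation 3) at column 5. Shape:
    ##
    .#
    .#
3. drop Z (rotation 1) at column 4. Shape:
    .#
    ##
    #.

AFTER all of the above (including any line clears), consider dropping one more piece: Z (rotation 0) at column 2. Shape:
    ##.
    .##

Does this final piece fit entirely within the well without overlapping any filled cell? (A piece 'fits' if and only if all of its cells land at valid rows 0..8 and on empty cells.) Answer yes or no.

Drop 1: T rot2 at col 3 lands with bottom-row=0; cleared 0 line(s) (total 0); column heights now [0 0 0 2 2 2 0], max=2
Drop 2: L rot3 at col 5 lands with bottom-row=0; cleared 0 line(s) (total 0); column heights now [0 0 0 2 2 3 3], max=3
Drop 3: Z rot1 at col 4 lands with bottom-row=2; cleared 0 line(s) (total 0); column heights now [0 0 0 2 4 5 3], max=5
Test piece Z rot0 at col 2 (width 3): heights before test = [0 0 0 2 4 5 3]; fits = True

Answer: yes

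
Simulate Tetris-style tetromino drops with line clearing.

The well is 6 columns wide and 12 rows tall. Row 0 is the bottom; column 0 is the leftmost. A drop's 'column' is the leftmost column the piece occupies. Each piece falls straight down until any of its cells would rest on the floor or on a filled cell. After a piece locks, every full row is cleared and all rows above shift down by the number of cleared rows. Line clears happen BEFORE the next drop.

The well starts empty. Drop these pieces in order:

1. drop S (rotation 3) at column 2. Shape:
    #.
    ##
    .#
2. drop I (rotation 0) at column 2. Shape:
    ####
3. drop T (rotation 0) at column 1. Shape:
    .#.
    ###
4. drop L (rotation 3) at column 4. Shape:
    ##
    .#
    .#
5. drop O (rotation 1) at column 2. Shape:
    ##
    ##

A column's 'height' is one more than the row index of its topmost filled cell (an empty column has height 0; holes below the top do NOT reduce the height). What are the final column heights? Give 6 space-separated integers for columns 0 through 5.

Drop 1: S rot3 at col 2 lands with bottom-row=0; cleared 0 line(s) (total 0); column heights now [0 0 3 2 0 0], max=3
Drop 2: I rot0 at col 2 lands with bottom-row=3; cleared 0 line(s) (total 0); column heights now [0 0 4 4 4 4], max=4
Drop 3: T rot0 at col 1 lands with bottom-row=4; cleared 0 line(s) (total 0); column heights now [0 5 6 5 4 4], max=6
Drop 4: L rot3 at col 4 lands with bottom-row=4; cleared 0 line(s) (total 0); column heights now [0 5 6 5 7 7], max=7
Drop 5: O rot1 at col 2 lands with bottom-row=6; cleared 0 line(s) (total 0); column heights now [0 5 8 8 7 7], max=8

Answer: 0 5 8 8 7 7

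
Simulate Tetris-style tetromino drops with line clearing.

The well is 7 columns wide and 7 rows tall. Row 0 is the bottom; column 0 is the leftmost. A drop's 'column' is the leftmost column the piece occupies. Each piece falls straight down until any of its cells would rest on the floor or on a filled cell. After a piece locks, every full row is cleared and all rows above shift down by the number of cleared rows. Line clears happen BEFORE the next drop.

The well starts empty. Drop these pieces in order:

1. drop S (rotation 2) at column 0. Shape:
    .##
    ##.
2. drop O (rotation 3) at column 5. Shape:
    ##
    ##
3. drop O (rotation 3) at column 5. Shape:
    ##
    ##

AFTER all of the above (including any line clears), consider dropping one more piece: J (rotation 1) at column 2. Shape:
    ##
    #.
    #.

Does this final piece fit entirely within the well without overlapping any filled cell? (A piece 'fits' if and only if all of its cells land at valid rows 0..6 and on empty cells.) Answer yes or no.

Answer: yes

Derivation:
Drop 1: S rot2 at col 0 lands with bottom-row=0; cleared 0 line(s) (total 0); column heights now [1 2 2 0 0 0 0], max=2
Drop 2: O rot3 at col 5 lands with bottom-row=0; cleared 0 line(s) (total 0); column heights now [1 2 2 0 0 2 2], max=2
Drop 3: O rot3 at col 5 lands with bottom-row=2; cleared 0 line(s) (total 0); column heights now [1 2 2 0 0 4 4], max=4
Test piece J rot1 at col 2 (width 2): heights before test = [1 2 2 0 0 4 4]; fits = True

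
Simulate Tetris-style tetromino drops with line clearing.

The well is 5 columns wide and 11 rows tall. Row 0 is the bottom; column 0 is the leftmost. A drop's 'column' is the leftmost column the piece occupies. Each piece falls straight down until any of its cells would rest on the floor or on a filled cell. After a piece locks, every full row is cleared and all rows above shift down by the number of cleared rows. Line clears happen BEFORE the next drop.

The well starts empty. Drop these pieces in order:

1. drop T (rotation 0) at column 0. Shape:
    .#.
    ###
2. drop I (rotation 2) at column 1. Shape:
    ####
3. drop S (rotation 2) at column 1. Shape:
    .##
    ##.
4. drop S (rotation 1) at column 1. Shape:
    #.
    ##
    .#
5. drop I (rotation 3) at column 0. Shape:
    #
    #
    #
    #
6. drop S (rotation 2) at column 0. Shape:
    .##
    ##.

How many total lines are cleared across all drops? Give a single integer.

Drop 1: T rot0 at col 0 lands with bottom-row=0; cleared 0 line(s) (total 0); column heights now [1 2 1 0 0], max=2
Drop 2: I rot2 at col 1 lands with bottom-row=2; cleared 0 line(s) (total 0); column heights now [1 3 3 3 3], max=3
Drop 3: S rot2 at col 1 lands with bottom-row=3; cleared 0 line(s) (total 0); column heights now [1 4 5 5 3], max=5
Drop 4: S rot1 at col 1 lands with bottom-row=5; cleared 0 line(s) (total 0); column heights now [1 8 7 5 3], max=8
Drop 5: I rot3 at col 0 lands with bottom-row=1; cleared 1 line(s) (total 1); column heights now [4 7 6 4 0], max=7
Drop 6: S rot2 at col 0 lands with bottom-row=7; cleared 0 line(s) (total 1); column heights now [8 9 9 4 0], max=9

Answer: 1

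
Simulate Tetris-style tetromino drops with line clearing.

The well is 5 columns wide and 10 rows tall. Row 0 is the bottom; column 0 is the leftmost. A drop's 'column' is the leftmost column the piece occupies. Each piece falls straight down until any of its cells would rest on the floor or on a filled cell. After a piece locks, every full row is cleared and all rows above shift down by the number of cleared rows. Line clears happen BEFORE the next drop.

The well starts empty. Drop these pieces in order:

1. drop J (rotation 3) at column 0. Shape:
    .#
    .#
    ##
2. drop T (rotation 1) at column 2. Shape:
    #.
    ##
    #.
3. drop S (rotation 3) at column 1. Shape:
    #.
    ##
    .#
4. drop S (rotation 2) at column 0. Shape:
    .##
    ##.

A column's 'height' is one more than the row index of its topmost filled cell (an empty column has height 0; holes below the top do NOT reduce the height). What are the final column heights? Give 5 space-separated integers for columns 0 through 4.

Answer: 7 8 8 2 0

Derivation:
Drop 1: J rot3 at col 0 lands with bottom-row=0; cleared 0 line(s) (total 0); column heights now [1 3 0 0 0], max=3
Drop 2: T rot1 at col 2 lands with bottom-row=0; cleared 0 line(s) (total 0); column heights now [1 3 3 2 0], max=3
Drop 3: S rot3 at col 1 lands with bottom-row=3; cleared 0 line(s) (total 0); column heights now [1 6 5 2 0], max=6
Drop 4: S rot2 at col 0 lands with bottom-row=6; cleared 0 line(s) (total 0); column heights now [7 8 8 2 0], max=8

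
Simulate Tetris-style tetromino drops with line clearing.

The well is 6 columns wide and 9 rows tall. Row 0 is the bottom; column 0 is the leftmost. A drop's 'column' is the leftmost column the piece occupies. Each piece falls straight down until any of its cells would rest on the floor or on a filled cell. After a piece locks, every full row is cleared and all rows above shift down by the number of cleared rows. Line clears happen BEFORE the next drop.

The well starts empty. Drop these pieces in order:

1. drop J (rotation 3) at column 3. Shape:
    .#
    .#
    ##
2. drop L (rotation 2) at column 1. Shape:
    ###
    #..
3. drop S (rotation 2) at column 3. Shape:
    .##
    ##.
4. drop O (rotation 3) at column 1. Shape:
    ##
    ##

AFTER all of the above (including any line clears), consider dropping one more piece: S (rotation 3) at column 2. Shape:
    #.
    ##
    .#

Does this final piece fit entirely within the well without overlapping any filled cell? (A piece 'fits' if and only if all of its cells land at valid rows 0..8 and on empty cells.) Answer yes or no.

Answer: yes

Derivation:
Drop 1: J rot3 at col 3 lands with bottom-row=0; cleared 0 line(s) (total 0); column heights now [0 0 0 1 3 0], max=3
Drop 2: L rot2 at col 1 lands with bottom-row=0; cleared 0 line(s) (total 0); column heights now [0 2 2 2 3 0], max=3
Drop 3: S rot2 at col 3 lands with bottom-row=3; cleared 0 line(s) (total 0); column heights now [0 2 2 4 5 5], max=5
Drop 4: O rot3 at col 1 lands with bottom-row=2; cleared 0 line(s) (total 0); column heights now [0 4 4 4 5 5], max=5
Test piece S rot3 at col 2 (width 2): heights before test = [0 4 4 4 5 5]; fits = True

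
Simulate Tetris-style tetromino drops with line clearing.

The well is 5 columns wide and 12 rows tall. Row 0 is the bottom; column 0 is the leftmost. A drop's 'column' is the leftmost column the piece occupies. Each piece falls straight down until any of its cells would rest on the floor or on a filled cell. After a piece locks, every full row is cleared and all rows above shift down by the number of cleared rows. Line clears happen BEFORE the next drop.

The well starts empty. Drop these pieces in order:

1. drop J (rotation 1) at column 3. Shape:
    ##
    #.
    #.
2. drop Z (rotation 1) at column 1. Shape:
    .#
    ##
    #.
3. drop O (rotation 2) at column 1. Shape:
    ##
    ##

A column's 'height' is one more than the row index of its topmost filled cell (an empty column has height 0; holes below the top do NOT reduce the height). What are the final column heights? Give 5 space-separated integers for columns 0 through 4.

Answer: 0 5 5 3 3

Derivation:
Drop 1: J rot1 at col 3 lands with bottom-row=0; cleared 0 line(s) (total 0); column heights now [0 0 0 3 3], max=3
Drop 2: Z rot1 at col 1 lands with bottom-row=0; cleared 0 line(s) (total 0); column heights now [0 2 3 3 3], max=3
Drop 3: O rot2 at col 1 lands with bottom-row=3; cleared 0 line(s) (total 0); column heights now [0 5 5 3 3], max=5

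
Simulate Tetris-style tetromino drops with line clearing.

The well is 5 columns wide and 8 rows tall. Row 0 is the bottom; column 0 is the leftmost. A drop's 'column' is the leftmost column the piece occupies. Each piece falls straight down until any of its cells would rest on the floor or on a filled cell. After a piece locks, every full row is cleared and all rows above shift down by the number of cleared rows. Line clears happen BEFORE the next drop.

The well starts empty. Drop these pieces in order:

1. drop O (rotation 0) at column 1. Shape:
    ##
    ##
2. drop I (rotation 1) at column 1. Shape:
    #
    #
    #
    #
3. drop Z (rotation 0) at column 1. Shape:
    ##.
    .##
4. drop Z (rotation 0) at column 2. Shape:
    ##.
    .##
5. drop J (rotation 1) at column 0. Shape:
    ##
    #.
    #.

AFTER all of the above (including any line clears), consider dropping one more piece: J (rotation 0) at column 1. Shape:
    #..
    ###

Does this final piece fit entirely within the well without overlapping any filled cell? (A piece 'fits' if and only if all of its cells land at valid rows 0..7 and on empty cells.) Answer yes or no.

Answer: no

Derivation:
Drop 1: O rot0 at col 1 lands with bottom-row=0; cleared 0 line(s) (total 0); column heights now [0 2 2 0 0], max=2
Drop 2: I rot1 at col 1 lands with bottom-row=2; cleared 0 line(s) (total 0); column heights now [0 6 2 0 0], max=6
Drop 3: Z rot0 at col 1 lands with bottom-row=5; cleared 0 line(s) (total 0); column heights now [0 7 7 6 0], max=7
Drop 4: Z rot0 at col 2 lands with bottom-row=6; cleared 0 line(s) (total 0); column heights now [0 7 8 8 7], max=8
Drop 5: J rot1 at col 0 lands with bottom-row=5; cleared 1 line(s) (total 1); column heights now [7 7 7 7 0], max=7
Test piece J rot0 at col 1 (width 3): heights before test = [7 7 7 7 0]; fits = False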